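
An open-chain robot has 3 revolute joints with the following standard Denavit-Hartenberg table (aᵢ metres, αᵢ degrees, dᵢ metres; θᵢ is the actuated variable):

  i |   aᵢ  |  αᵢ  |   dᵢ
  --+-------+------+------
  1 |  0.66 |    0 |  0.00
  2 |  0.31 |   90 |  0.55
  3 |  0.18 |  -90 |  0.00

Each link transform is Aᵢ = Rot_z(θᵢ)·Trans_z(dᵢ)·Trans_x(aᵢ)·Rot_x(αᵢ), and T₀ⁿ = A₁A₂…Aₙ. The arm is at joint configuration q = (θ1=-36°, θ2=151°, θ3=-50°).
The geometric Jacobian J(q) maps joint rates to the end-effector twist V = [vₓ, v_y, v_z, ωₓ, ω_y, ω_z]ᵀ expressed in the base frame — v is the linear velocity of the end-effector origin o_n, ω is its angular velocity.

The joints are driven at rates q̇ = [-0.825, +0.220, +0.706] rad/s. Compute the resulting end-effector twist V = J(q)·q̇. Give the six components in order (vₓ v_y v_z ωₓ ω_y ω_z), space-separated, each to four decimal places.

o_n = [0.3540, -0.0021, 0.4121]
J₁: ẑ×o_n = [0.0021, 0.3540, -0.0000], ω = ẑ
J2: z=[0.0000, 0.0000, 1.0000] o=[0.5340, -0.3879, 0.0000] → [-0.3858, -0.1799, 0.0000, 0.0000, 0.0000, 1.0000]
J3: z=[0.9063, 0.4226, 0.0000] o=[0.4029, -0.1070, 0.5500] → [-0.0583, 0.1250, 0.1157, 0.9063, 0.4226, 0.0000]
V = J·q̇ = [-0.1278, -0.2434, 0.0817, 0.6399, 0.2984, -0.6050]

-0.1278 -0.2434 0.0817 0.6399 0.2984 -0.6050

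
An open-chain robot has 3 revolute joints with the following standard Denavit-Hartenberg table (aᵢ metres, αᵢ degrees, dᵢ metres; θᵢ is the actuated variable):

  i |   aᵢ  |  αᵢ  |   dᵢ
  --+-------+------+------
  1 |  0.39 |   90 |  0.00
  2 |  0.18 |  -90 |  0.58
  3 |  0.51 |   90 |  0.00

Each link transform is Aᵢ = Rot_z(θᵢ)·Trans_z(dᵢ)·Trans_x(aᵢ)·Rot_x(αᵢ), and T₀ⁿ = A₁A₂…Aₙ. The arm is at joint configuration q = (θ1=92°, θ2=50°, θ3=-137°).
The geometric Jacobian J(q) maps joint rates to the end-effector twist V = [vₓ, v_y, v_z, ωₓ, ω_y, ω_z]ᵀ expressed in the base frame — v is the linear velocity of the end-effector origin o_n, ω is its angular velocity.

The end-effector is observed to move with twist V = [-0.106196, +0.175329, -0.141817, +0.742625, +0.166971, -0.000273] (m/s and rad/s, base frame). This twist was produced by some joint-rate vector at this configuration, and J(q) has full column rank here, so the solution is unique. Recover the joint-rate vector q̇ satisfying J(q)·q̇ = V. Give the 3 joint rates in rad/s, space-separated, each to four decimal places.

o_n = [0.9180, 0.2982, -0.1478]
J₁: ẑ×o_n = [-0.2982, 0.9180, 0.0000], ω = ẑ
J2: z=[0.9994, 0.0349, 0.0000] o=[-0.0136, 0.3898, 0.0000] → [-0.0052, 0.1477, -0.1241, 0.9994, 0.0349, 0.0000]
J3: z=[0.0267, -0.7656, 0.6428] o=[0.5620, 0.5256, 0.1379] → [0.3650, 0.2365, 0.2664, 0.0267, -0.7656, 0.6428]
q̇ = J⁺·V = [0.1180, 0.7480, -0.1840]

0.1180 0.7480 -0.1840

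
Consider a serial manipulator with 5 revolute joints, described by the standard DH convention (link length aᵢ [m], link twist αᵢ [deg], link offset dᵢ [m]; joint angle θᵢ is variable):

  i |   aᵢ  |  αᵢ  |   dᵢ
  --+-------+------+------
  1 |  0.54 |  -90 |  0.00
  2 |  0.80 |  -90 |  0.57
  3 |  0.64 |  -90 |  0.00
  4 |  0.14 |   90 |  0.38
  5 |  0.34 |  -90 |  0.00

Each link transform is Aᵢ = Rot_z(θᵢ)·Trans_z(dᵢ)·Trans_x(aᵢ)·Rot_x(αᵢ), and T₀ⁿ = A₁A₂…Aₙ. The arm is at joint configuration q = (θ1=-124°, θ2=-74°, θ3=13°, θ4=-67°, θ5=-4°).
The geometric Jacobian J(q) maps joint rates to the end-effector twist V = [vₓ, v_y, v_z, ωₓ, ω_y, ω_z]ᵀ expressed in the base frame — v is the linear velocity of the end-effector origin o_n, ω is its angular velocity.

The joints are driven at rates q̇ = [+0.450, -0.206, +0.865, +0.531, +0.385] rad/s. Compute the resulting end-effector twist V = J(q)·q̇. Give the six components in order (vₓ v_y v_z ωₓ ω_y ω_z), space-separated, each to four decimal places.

0.0992 0.4789 -0.0498 -1.0078 -0.3431 -0.2766

o_n = [-0.7438, -1.1684, 1.3452]
J₁: ẑ×o_n = [1.1684, -0.7438, 0.0000], ω = ẑ
J2: z=[0.8290, -0.5592, 0.0000] o=[-0.3020, -0.4477, 0.0000] → [-0.7522, -1.1152, -0.8446, 0.8290, -0.5592, 0.0000]
J3: z=[-0.5375, -0.7969, -0.2756] o=[0.0473, -0.9492, 0.7690] → [-0.5196, 0.5278, -0.5126, -0.5375, -0.7969, -0.2756]
J4: z=[-0.7731, 0.5963, -0.2162] o=[-0.1682, -1.0112, 1.3684] → [-0.0479, 0.1065, 0.4647, -0.7731, 0.5963, -0.2162]
J5: z=[0.0999, -0.2222, -0.9699] o=[-0.5497, -0.8926, 1.3020] → [-0.2771, 0.1839, -0.0707, 0.0999, -0.2222, -0.9699]
V = J·q̇ = [0.0992, 0.4789, -0.0498, -1.0078, -0.3431, -0.2766]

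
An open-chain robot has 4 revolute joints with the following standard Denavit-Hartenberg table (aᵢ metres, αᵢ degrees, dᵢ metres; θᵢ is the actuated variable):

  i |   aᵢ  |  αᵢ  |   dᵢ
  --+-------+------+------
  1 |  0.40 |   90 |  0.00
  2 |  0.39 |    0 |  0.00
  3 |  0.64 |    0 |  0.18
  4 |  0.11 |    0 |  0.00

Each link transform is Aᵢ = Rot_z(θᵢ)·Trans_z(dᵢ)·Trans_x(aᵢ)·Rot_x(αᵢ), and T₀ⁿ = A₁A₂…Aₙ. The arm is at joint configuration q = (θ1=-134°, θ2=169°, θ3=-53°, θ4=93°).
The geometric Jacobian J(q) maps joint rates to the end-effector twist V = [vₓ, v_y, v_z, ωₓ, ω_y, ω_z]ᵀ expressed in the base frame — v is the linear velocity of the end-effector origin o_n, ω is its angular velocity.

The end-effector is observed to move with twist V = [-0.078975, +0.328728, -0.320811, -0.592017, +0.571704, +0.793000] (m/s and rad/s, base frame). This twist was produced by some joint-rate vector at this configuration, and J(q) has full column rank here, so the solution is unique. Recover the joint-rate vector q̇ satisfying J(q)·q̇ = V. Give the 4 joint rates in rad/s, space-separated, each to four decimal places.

0.7930 0.1790 0.4380 0.2060

o_n = [0.1203, 0.3837, 0.5963]
J₁: ẑ×o_n = [-0.3837, 0.1203, 0.0000], ω = ẑ
J2: z=[-0.7193, 0.6947, 0.0000] o=[-0.2779, -0.2877, 0.0000] → [0.4142, 0.4290, -0.7596, -0.7193, 0.6947, 0.0000]
J3: z=[-0.7193, 0.6947, 0.0000] o=[-0.0119, -0.0123, 0.0744] → [0.3625, 0.3754, -0.3768, -0.7193, 0.6947, 0.0000]
J4: z=[-0.7193, 0.6947, 0.0000] o=[0.0535, 0.3145, 0.6496] → [-0.0370, -0.0384, -0.0962, -0.7193, 0.6947, 0.0000]
q̇ = J⁺·V = [0.7930, 0.1790, 0.4380, 0.2060]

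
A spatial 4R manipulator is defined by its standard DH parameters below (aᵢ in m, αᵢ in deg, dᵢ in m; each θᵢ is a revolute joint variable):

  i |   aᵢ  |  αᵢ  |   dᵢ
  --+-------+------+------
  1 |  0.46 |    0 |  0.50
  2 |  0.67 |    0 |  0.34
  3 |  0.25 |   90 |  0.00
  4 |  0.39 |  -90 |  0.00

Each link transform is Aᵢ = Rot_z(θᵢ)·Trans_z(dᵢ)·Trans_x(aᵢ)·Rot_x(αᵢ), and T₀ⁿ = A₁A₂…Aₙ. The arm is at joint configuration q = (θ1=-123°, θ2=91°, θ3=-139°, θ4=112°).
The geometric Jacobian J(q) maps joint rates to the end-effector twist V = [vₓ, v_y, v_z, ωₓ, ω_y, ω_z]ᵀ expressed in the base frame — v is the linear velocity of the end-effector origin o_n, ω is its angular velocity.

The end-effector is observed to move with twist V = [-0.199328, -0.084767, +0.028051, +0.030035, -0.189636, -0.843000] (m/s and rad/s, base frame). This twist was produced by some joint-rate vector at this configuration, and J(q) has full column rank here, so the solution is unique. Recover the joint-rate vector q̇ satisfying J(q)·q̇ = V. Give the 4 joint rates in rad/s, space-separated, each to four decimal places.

-0.0310 -0.2650 -0.5470 -0.1920

o_n = [0.2150, -0.7571, 1.2016]
J₁: ẑ×o_n = [0.7571, 0.2150, -0.0000], ω = ẑ
J2: z=[0.0000, 0.0000, 1.0000] o=[-0.2505, -0.3858, 0.5000] → [0.3713, 0.4656, -0.0000, 0.0000, 0.0000, 1.0000]
J3: z=[0.0000, 0.0000, 1.0000] o=[0.3177, -0.7408, 0.8400] → [0.0163, -0.1026, 0.0000, 0.0000, 0.0000, 1.0000]
J4: z=[-0.1564, 0.9877, 0.0000] o=[0.0707, -0.7799, 0.8400] → [0.3571, 0.0566, -0.1461, -0.1564, 0.9877, 0.0000]
q̇ = J⁺·V = [-0.0310, -0.2650, -0.5470, -0.1920]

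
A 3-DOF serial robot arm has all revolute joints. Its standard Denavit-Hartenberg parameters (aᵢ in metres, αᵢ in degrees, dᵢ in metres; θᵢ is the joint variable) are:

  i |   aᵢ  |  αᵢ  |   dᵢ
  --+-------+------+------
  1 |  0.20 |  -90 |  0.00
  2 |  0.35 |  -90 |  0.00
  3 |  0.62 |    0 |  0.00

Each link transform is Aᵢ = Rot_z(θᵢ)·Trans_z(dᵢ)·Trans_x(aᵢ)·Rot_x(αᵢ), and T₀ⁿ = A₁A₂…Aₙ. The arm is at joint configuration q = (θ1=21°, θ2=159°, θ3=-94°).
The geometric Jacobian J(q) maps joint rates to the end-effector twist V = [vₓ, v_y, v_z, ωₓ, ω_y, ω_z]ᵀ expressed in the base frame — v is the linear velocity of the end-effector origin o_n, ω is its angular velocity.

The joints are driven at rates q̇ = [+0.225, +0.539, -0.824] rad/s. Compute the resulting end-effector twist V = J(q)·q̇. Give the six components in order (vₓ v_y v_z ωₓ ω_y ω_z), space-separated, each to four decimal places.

0.2787 0.0480 0.3370 0.0825 0.6090 -0.5443

o_n = [-0.3023, 0.5465, -0.1099]
J₁: ẑ×o_n = [-0.5465, -0.3023, 0.0000], ω = ẑ
J2: z=[-0.3584, 0.9336, 0.0000] o=[0.1867, 0.0717, 0.0000] → [-0.1026, -0.0394, 0.2864, -0.3584, 0.9336, 0.0000]
J3: z=[-0.3346, -0.1284, 0.9336] o=[-0.1183, -0.0454, -0.1254] → [-0.5546, -0.1665, -0.2216, -0.3346, -0.1284, 0.9336]
V = J·q̇ = [0.2787, 0.0480, 0.3370, 0.0825, 0.6090, -0.5443]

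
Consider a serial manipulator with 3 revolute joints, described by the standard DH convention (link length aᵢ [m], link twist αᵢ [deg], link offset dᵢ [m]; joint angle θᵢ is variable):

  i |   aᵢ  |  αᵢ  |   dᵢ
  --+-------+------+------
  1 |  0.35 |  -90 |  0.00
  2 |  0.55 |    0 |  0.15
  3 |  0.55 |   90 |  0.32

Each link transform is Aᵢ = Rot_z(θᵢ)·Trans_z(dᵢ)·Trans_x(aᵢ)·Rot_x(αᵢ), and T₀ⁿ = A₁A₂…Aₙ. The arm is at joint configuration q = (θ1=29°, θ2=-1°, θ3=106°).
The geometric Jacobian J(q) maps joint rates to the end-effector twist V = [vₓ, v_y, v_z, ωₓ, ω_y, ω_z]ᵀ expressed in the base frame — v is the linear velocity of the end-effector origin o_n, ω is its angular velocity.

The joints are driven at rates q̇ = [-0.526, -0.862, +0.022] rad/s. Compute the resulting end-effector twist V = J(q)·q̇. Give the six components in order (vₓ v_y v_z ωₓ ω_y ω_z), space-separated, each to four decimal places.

0.7925 -0.0163 0.3545 0.4072 -0.7347 -0.5260

o_n = [0.4347, 0.7783, -0.5217]
J₁: ẑ×o_n = [-0.7783, 0.4347, 0.0000], ω = ẑ
J2: z=[-0.4848, 0.8746, 0.0000] o=[0.3061, 0.1697, 0.0000] → [-0.4563, -0.2529, -0.4076, -0.4848, 0.8746, 0.0000]
J3: z=[-0.4848, 0.8746, 0.0000] o=[0.7144, 0.5675, 0.0096] → [-0.4646, -0.2576, 0.1424, -0.4848, 0.8746, 0.0000]
V = J·q̇ = [0.7925, -0.0163, 0.3545, 0.4072, -0.7347, -0.5260]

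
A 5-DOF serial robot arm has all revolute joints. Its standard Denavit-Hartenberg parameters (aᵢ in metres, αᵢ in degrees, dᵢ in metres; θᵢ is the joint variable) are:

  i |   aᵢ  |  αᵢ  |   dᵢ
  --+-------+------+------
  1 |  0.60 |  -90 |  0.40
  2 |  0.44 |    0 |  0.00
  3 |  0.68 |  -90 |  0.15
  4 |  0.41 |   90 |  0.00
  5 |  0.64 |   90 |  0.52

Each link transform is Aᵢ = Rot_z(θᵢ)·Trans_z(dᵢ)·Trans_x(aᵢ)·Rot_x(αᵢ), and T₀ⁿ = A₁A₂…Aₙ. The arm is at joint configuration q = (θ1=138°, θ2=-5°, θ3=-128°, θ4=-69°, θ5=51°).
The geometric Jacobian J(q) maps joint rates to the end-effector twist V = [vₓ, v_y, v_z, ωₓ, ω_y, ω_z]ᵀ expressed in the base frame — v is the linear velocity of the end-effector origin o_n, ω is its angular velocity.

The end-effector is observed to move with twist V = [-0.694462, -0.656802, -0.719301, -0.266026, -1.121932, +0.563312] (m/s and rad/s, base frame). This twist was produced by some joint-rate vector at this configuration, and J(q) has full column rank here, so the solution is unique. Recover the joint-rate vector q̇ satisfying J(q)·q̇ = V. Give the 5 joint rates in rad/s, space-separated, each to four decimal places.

o_n = [-1.5285, -0.0974, 1.1329]
J₁: ẑ×o_n = [0.0974, -1.5285, 0.0000], ω = ẑ
J2: z=[-0.6691, -0.7431, 0.0000] o=[-0.4459, 0.4015, 0.4000] → [-0.5446, 0.4904, -0.4708, -0.6691, -0.7431, 0.0000]
J3: z=[-0.6691, -0.7431, 0.0000] o=[-0.7716, 0.6948, 0.4383] → [-0.5161, 0.4647, -0.0324, -0.6691, -0.7431, 0.0000]
J4: z=[-0.5435, 0.4894, 0.6820] o=[-0.5274, 0.2730, 0.9357] → [0.3491, -0.5756, 0.6912, -0.5435, 0.4894, 0.6820]
J5: z=[-0.7130, 0.1597, -0.6828] o=[-0.7090, -0.0785, 1.0431] → [0.0015, 0.6235, 0.1443, -0.7130, 0.1597, -0.6828]
q̇ = J⁺·V = [0.9820, 0.4510, 0.5880, -0.6900, -0.0760]

0.9820 0.4510 0.5880 -0.6900 -0.0760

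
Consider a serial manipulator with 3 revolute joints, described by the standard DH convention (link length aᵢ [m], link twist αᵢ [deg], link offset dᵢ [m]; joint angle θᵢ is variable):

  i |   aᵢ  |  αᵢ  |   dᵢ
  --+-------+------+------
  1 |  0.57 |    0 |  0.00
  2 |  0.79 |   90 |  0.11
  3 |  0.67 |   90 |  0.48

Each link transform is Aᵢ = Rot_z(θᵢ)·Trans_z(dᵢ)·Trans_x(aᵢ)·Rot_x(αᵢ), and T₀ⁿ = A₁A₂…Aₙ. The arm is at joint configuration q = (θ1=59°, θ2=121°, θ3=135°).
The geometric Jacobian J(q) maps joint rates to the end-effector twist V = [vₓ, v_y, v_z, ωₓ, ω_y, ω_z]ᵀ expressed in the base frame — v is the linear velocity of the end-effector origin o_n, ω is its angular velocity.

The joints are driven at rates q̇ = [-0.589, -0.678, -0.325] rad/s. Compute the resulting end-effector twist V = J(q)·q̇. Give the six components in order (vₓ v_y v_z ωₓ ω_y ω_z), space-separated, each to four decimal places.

0.7420 0.2278 0.1540 0.0000 -0.3250 -1.2670

o_n = [-0.0227, 0.9686, 0.5838]
J₁: ẑ×o_n = [-0.9686, -0.0227, 0.0000], ω = ẑ
J2: z=[0.0000, 0.0000, 1.0000] o=[0.2936, 0.4886, 0.0000] → [-0.4800, -0.3162, 0.0000, 0.0000, 0.0000, 1.0000]
J3: z=[-0.0000, 1.0000, 0.0000] o=[-0.4964, 0.4886, 0.1100] → [0.4738, 0.0000, -0.4738, -0.0000, 1.0000, 0.0000]
V = J·q̇ = [0.7420, 0.2278, 0.1540, 0.0000, -0.3250, -1.2670]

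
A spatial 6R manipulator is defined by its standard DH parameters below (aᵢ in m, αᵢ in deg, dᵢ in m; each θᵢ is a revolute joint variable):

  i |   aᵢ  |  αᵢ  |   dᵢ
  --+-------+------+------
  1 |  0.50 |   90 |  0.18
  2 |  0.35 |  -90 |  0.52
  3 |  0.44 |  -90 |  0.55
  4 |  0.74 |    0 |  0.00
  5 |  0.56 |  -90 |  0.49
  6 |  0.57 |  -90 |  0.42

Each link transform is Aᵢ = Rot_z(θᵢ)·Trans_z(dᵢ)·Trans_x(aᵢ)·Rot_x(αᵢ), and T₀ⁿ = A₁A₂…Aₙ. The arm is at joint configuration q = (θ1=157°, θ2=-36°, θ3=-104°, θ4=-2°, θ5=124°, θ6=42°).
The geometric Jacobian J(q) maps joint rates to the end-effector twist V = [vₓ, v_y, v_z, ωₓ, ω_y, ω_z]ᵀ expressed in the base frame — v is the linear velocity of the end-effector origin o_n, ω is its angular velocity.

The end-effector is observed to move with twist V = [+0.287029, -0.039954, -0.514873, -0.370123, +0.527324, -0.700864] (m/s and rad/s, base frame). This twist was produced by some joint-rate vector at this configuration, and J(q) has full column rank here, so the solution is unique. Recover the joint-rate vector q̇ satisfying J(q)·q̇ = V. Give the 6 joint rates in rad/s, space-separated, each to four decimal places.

-0.6230 -0.2520 0.5440 0.7360 -0.1190 -0.5390

o_n = [-0.3976, 1.0807, -0.0736]
J₁: ẑ×o_n = [-1.0807, -0.3976, 0.0000], ω = ẑ
J2: z=[0.3907, 0.9205, 0.0000] o=[-0.4603, 0.1954, 0.1800] → [-0.2335, 0.0991, 0.2883, 0.3907, 0.9205, 0.0000]
J3: z=[-0.5411, 0.2297, 0.8090] o=[-0.5177, 0.7847, -0.0257] → [-0.2505, 0.0713, -0.1878, -0.5411, 0.2297, 0.8090]
J4: z=[-0.6281, 0.5294, -0.5703] o=[-0.5692, 1.2703, 0.4818] → [-0.4022, -0.4467, 0.0282, -0.6281, 0.5294, -0.5703]
J5: z=[-0.6281, 0.5294, -0.5703] o=[-0.1696, 1.8802, 0.6079] → [-0.8168, -0.2980, 0.6229, -0.6281, 0.5294, -0.5703]
J6: z=[-0.7610, -0.5709, 0.3081] o=[-0.3863, 1.7882, -0.0980] → [0.2041, 0.0151, 0.5320, -0.7610, -0.5709, 0.3081]
q̇ = J⁺·V = [-0.6230, -0.2520, 0.5440, 0.7360, -0.1190, -0.5390]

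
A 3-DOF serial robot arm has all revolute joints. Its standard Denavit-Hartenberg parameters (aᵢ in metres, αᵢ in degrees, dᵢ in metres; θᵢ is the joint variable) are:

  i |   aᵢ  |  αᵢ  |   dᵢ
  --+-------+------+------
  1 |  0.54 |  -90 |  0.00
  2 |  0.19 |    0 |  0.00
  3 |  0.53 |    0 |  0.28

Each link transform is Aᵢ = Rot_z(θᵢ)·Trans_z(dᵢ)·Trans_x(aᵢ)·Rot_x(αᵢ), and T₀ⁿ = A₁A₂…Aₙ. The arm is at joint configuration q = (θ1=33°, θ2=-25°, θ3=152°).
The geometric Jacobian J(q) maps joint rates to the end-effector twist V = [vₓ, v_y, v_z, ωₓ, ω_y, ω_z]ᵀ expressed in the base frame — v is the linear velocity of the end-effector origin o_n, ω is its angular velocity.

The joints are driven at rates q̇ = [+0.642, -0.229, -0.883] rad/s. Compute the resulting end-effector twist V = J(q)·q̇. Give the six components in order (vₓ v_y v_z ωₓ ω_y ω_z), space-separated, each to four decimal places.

0.0911 0.3602 -0.3153 0.6056 -0.9326 0.6420

o_n = [0.1773, 0.4490, -0.3430]
J₁: ẑ×o_n = [-0.4490, 0.1773, 0.0000], ω = ẑ
J2: z=[-0.5446, 0.8387, 0.0000] o=[0.4529, 0.2941, 0.0000] → [-0.2876, -0.1868, 0.1468, -0.5446, 0.8387, 0.0000]
J3: z=[-0.5446, 0.8387, 0.0000] o=[0.5973, 0.3879, 0.0803] → [-0.3550, -0.2305, 0.3190, -0.5446, 0.8387, 0.0000]
V = J·q̇ = [0.0911, 0.3602, -0.3153, 0.6056, -0.9326, 0.6420]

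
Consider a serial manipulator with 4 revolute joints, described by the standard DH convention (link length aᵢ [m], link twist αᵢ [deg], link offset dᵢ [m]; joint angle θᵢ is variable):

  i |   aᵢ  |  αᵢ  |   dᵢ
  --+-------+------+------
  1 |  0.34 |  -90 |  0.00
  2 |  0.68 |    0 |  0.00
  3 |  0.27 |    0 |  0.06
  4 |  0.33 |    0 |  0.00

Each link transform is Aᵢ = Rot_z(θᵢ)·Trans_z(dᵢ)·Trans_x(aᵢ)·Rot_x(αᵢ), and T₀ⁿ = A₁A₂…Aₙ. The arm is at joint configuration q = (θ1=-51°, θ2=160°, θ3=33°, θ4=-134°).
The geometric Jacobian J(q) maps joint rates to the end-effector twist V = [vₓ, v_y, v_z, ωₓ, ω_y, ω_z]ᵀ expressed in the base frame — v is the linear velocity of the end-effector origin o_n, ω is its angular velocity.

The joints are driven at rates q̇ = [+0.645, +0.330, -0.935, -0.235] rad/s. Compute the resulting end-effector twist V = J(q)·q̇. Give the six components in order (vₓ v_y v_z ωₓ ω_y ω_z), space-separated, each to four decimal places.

o_n = [-0.2001, 0.3425, -0.4547]
J₁: ẑ×o_n = [-0.3425, -0.2001, 0.0000], ω = ẑ
J2: z=[0.7771, 0.6293, 0.0000] o=[0.2140, -0.2642, 0.0000] → [-0.2862, 0.3534, 0.7321, 0.7771, 0.6293, 0.0000]
J3: z=[0.7771, 0.6293, 0.0000] o=[-0.1882, 0.2324, -0.2326] → [-0.1398, 0.1726, 0.0931, 0.7771, 0.6293, 0.0000]
J4: z=[0.7771, 0.6293, 0.0000] o=[-0.3071, 0.4746, -0.1718] → [-0.1780, 0.2198, -0.1700, 0.7771, 0.6293, 0.0000]
V = J·q̇ = [-0.1428, -0.2255, 0.1945, -0.6528, -0.5286, 0.6450]

-0.1428 -0.2255 0.1945 -0.6528 -0.5286 0.6450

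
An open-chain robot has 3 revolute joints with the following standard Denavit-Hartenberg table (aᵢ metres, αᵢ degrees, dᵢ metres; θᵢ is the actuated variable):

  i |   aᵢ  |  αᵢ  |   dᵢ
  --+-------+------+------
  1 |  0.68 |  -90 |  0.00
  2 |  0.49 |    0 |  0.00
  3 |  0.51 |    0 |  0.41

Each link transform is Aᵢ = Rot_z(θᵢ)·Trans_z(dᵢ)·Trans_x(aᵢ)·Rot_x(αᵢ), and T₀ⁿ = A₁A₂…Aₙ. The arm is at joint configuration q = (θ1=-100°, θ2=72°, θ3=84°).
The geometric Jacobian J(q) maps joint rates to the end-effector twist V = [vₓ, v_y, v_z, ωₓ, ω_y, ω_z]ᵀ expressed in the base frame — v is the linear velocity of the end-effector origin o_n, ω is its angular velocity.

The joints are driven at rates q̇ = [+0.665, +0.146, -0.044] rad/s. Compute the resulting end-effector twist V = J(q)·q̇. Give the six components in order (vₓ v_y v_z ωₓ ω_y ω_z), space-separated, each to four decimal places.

o_n = [0.3403, -0.4312, -0.6735]
J₁: ẑ×o_n = [0.4312, 0.3403, -0.0000], ω = ẑ
J2: z=[0.9848, -0.1736, 0.0000] o=[-0.1181, -0.6697, 0.0000] → [0.1169, 0.6632, 0.3145, 0.9848, -0.1736, 0.0000]
J3: z=[0.9848, -0.1736, 0.0000] o=[-0.1444, -0.8188, -0.4660] → [0.0360, 0.2043, 0.4659, 0.9848, -0.1736, 0.0000]
V = J·q̇ = [0.3022, 0.3141, 0.0254, 0.1005, -0.0177, 0.6650]

0.3022 0.3141 0.0254 0.1005 -0.0177 0.6650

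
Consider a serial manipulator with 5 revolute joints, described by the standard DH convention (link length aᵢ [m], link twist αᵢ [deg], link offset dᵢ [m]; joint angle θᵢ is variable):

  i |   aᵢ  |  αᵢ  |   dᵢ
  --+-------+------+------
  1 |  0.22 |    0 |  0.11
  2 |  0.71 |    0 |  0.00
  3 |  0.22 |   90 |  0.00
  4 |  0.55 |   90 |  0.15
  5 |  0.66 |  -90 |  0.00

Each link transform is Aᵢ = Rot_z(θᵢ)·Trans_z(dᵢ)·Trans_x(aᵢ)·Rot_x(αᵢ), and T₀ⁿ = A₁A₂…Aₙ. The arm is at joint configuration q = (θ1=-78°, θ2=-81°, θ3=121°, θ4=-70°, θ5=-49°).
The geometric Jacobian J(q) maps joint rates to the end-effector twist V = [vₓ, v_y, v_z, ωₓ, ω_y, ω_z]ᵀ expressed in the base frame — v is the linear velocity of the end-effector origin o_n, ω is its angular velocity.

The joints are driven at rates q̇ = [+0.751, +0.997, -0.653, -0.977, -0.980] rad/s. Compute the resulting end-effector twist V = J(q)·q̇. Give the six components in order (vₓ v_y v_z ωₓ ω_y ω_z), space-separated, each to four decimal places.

o_n = [0.0355, -0.5378, -0.8137]
J₁: ẑ×o_n = [0.5378, 0.0355, -0.0000], ω = ẑ
J2: z=[0.0000, 0.0000, 1.0000] o=[0.0457, -0.2152, 0.1100] → [0.3226, -0.0102, 0.0000, 0.0000, 0.0000, 1.0000]
J3: z=[0.0000, 0.0000, 1.0000] o=[-0.6171, -0.4696, 0.1100] → [0.0681, 0.6526, -0.0000, 0.0000, 0.0000, 1.0000]
J4: z=[-0.6157, -0.7880, 0.0000] o=[-0.4437, -0.6051, 0.1100] → [0.7279, -0.5687, 0.3362, -0.6157, -0.7880, 0.0000]
J5: z=[-0.7405, 0.5785, -0.3420] o=[-0.3879, -0.8391, -0.4068] → [-0.1323, -0.4461, -0.4681, -0.7405, 0.5785, -0.3420]
V = J·q̇ = [0.0995, 0.5831, 0.1302, 1.3272, 0.2029, 1.4302]

0.0995 0.5831 0.1302 1.3272 0.2029 1.4302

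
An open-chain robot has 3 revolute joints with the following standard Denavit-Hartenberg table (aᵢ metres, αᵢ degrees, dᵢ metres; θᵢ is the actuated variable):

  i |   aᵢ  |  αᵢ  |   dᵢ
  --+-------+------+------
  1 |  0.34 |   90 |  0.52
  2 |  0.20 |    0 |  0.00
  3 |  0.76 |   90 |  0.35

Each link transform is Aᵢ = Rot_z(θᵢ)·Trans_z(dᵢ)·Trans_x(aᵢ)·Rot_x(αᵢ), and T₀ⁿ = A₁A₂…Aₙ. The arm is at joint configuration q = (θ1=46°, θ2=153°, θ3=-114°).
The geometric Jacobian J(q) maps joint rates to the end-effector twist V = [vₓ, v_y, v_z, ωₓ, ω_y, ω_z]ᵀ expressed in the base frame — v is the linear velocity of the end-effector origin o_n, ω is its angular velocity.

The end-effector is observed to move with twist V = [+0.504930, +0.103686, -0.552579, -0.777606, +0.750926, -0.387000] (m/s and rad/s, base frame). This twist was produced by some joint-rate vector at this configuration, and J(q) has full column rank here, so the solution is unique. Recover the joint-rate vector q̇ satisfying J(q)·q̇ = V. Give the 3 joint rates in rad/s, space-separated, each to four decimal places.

-0.3870 -0.4820 -0.5990

o_n = [0.7745, 0.2981, 1.0891]
J₁: ẑ×o_n = [-0.2981, 0.7745, 0.0000], ω = ẑ
J2: z=[0.7193, -0.6947, 0.0000] o=[0.2362, 0.2446, 0.5200] → [-0.3953, -0.4094, 0.4124, 0.7193, -0.6947, 0.0000]
J3: z=[0.7193, -0.6947, 0.0000] o=[0.1124, 0.1164, 0.6108] → [-0.3322, -0.3440, 0.5906, 0.7193, -0.6947, 0.0000]
q̇ = J⁺·V = [-0.3870, -0.4820, -0.5990]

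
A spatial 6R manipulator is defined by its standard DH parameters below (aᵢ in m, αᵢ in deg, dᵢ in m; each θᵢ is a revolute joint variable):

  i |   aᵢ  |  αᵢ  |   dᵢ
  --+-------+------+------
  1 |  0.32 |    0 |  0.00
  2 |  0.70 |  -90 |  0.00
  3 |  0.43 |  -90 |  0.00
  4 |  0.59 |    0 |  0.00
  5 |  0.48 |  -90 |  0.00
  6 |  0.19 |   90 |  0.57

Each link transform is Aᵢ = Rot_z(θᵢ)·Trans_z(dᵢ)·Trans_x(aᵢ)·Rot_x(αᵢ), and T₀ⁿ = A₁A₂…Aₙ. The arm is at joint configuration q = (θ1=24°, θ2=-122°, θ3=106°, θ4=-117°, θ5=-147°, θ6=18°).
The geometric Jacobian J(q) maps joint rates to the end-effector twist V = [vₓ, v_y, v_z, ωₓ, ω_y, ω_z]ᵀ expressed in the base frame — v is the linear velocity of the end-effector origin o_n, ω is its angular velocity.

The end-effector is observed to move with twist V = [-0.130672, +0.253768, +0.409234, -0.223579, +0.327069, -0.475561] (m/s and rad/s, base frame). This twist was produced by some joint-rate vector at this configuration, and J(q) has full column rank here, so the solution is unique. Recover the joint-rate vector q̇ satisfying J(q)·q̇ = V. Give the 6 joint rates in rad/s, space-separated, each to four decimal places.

o_n = [0.0978, -0.7383, 0.4393]
J₁: ẑ×o_n = [0.7383, 0.0978, -0.0000], ω = ẑ
J2: z=[0.0000, 0.0000, 1.0000] o=[0.2923, 0.1302, 0.0000] → [0.8684, -0.1946, 0.0000, 0.0000, 0.0000, 1.0000]
J3: z=[0.9903, -0.1392, 0.0000] o=[0.1949, -0.5630, 0.0000] → [-0.0611, -0.4350, -0.1870, 0.9903, -0.1392, 0.0000]
J4: z=[0.1338, 0.9519, 0.2756] o=[0.2114, -0.4457, -0.4133] → [0.8922, -0.1454, 0.0690, 0.1338, 0.9519, 0.2756]
J5: z=[0.1338, 0.9519, 0.2756] o=[0.7217, -0.5919, -0.1559] → [0.6068, -0.2516, 0.5744, 0.1338, 0.9519, 0.2756]
J6: z=[0.0654, -0.2860, 0.9560] o=[0.2471, -0.5392, -0.1076] → [0.0339, -0.1785, -0.0557, 0.0654, -0.2860, 0.9560]
q̇ = J⁺·V = [0.5360, -0.5420, -0.2110, -0.5000, 0.6520, -0.5350]

0.5360 -0.5420 -0.2110 -0.5000 0.6520 -0.5350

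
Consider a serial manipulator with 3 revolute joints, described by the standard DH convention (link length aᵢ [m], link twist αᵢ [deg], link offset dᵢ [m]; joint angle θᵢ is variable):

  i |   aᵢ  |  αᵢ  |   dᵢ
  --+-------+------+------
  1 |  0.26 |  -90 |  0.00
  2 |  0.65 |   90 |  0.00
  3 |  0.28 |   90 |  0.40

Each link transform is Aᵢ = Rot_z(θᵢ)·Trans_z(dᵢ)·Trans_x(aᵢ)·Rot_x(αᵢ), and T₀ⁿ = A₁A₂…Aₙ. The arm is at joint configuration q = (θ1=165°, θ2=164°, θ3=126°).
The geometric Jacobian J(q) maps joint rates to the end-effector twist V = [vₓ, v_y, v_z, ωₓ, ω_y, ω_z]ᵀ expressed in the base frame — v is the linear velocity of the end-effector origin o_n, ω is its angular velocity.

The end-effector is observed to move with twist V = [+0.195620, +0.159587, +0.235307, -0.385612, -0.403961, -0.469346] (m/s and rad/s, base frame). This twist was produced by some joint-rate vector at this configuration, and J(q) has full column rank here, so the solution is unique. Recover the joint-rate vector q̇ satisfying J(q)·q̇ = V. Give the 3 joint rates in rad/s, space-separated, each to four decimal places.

o_n = [0.0344, -0.2437, -0.5183]
J₁: ẑ×o_n = [0.2437, 0.0344, -0.0000], ω = ẑ
J2: z=[-0.2588, -0.9659, 0.0000] o=[-0.2511, 0.0673, 0.0000] → [0.5006, -0.1341, 0.3564, -0.2588, -0.9659, 0.0000]
J3: z=[-0.2662, 0.0713, -0.9613] o=[0.3524, -0.0944, -0.1792] → [-0.1677, 0.2153, 0.0624, -0.2662, 0.0713, -0.9613]
q̇ = J⁺·V = [0.4650, 0.4900, 0.9720]

0.4650 0.4900 0.9720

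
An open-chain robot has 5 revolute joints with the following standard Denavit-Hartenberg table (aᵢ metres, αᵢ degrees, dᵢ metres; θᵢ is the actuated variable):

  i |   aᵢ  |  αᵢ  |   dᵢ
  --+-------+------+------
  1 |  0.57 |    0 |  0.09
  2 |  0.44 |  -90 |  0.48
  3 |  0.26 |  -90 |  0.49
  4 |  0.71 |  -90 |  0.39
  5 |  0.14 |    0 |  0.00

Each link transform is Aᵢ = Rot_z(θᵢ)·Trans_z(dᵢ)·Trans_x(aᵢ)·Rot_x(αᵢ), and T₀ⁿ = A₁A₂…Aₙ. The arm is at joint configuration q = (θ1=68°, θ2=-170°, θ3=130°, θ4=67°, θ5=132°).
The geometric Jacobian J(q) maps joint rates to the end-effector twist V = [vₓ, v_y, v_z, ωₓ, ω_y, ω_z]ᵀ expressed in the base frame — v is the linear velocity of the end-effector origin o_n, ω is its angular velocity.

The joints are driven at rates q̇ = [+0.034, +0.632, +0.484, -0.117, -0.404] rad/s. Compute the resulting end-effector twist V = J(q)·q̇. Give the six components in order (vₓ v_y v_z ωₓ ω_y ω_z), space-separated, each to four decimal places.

o_n = [0.1589, 0.6433, 0.3702]
J₁: ẑ×o_n = [-0.6433, 0.1589, 0.0000], ω = ẑ
J2: z=[0.0000, 0.0000, 1.0000] o=[0.2135, 0.5285, 0.0900] → [-0.1148, -0.0546, 0.0000, 0.0000, 0.0000, 1.0000]
J3: z=[0.9781, -0.2079, 0.0000] o=[0.1220, 0.0981, 0.5700] → [0.0415, 0.1955, 0.5410, 0.9781, -0.2079, 0.0000]
J4: z=[0.1593, 0.7493, 0.6428] o=[0.6361, 0.1597, 0.3708] → [-0.3114, -0.3066, 0.4346, 0.1593, 0.7493, 0.6428]
J5: z=[-0.5052, -0.4975, 0.7051] o=[0.0960, 0.7622, 0.4090] → [0.1032, 0.0247, 0.0914, -0.5052, -0.4975, 0.7051]
V = J·q̇ = [-0.0796, 0.0914, 0.1741, 0.6589, 0.0127, 0.3059]

-0.0796 0.0914 0.1741 0.6589 0.0127 0.3059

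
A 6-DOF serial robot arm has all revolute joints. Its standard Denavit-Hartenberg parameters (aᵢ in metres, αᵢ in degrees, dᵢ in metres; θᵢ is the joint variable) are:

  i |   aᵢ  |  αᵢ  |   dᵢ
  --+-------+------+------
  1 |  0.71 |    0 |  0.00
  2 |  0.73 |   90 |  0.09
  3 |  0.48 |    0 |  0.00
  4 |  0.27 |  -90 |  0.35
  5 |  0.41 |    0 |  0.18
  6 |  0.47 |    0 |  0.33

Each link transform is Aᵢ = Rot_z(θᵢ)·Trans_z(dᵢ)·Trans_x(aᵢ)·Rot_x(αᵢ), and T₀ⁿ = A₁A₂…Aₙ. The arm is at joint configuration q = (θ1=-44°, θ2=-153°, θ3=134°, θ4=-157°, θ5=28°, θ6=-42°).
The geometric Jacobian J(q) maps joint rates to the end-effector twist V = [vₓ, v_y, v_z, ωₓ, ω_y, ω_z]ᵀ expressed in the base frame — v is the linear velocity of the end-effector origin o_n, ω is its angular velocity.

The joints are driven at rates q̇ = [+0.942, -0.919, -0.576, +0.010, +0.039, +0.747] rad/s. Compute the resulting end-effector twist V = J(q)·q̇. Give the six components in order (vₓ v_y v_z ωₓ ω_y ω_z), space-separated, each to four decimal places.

o_n = [-0.9376, 0.2332, 0.4796]
J₁: ẑ×o_n = [-0.2332, -0.9376, 0.0000], ω = ẑ
J2: z=[0.0000, 0.0000, 1.0000] o=[0.5107, -0.4932, 0.0000] → [-0.7264, -1.4483, 0.0000, 0.0000, 0.0000, 1.0000]
J3: z=[0.2924, 0.9563, 0.0000] o=[-0.1874, -0.2798, 0.0900] → [0.3726, -0.1139, 0.8674, 0.2924, 0.9563, 0.0000]
J4: z=[0.2924, 0.9563, 0.0000] o=[0.1315, -0.3773, 0.4353] → [0.0424, -0.0130, 1.2008, 0.2924, 0.9563, 0.0000]
J5: z=[-0.3737, 0.1142, 0.9205] o=[-0.0039, 0.0301, 0.3298] → [-0.1698, -0.8035, 0.0308, -0.3737, 0.1142, 0.9205]
J6: z=[-0.3737, 0.1142, 0.9205] o=[-0.4461, -0.0360, 0.3540] → [-0.2334, -0.4055, -0.0444, -0.3737, 0.1142, 0.9205]
V = J·q̇ = [0.0527, 0.1790, -0.5196, -0.4592, -0.4515, 0.7465]

0.0527 0.1790 -0.5196 -0.4592 -0.4515 0.7465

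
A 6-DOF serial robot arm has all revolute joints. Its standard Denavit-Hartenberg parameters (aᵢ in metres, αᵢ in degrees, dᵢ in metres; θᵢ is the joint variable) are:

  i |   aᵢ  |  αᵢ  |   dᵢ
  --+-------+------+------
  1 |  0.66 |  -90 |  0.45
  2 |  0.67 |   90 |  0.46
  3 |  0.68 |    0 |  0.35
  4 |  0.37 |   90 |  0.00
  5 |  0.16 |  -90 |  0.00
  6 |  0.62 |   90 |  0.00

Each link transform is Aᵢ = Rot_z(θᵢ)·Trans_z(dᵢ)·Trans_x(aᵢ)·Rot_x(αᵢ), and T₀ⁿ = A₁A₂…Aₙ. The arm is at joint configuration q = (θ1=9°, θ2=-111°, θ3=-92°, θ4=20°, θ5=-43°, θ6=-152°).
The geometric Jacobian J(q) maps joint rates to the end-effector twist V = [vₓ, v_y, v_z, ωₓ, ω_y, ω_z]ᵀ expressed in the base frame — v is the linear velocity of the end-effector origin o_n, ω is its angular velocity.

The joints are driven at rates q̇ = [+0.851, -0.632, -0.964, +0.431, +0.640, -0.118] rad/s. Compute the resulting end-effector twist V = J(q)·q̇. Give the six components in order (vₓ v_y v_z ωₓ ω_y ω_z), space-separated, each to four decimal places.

o_n = [0.0066, -0.3958, 0.5998]
J₁: ẑ×o_n = [0.3958, 0.0066, -0.0000], ω = ẑ
J2: z=[-0.1564, 0.9877, 0.0000] o=[0.6519, 0.1032, 0.4500] → [0.1479, 0.0234, 0.7154, -0.1564, 0.9877, 0.0000]
J3: z=[-0.9221, -0.1460, -0.3584] o=[0.3428, 0.5200, 1.0755] → [-0.2587, -0.3182, 0.7954, -0.9221, -0.1460, -0.3584]
J4: z=[-0.9221, -0.1460, -0.3584] o=[0.1347, -0.2010, 0.9279] → [-0.0219, -0.2566, 0.1609, -0.9221, -0.1460, -0.3584]
J5: z=[0.3850, -0.2519, -0.8879] o=[0.1493, -0.5549, 1.0347] → [0.2509, 0.2942, 0.0253, 0.3850, -0.2519, -0.8879]
J6: z=[-0.6475, -0.7593, -0.0653] o=[0.2546, -0.6510, 1.1075] → [0.4022, -0.3126, -0.3535, -0.6475, -0.7593, -0.0653]
V = J·q̇ = [0.5964, 0.4120, -1.0916, 0.9131, -0.6180, 0.4815]

0.5964 0.4120 -1.0916 0.9131 -0.6180 0.4815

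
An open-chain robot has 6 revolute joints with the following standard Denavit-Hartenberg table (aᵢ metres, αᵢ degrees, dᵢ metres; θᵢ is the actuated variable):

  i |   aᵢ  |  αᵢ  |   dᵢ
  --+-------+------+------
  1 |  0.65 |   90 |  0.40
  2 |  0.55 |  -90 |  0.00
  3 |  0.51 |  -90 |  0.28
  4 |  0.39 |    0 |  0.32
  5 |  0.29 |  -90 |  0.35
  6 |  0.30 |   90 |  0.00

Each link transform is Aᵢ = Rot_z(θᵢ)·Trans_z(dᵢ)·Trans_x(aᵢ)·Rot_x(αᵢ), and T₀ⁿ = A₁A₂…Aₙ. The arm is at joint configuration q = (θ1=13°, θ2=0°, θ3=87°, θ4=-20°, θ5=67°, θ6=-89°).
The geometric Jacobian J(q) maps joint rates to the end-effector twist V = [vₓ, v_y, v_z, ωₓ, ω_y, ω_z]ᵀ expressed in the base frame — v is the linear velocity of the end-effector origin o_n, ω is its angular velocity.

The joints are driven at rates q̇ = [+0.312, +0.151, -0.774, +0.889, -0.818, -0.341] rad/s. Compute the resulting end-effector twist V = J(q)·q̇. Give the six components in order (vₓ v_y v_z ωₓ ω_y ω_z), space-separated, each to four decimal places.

o_n = [0.0269, 1.1630, 0.5975]
J₁: ẑ×o_n = [-1.1630, 0.0269, 0.0000], ω = ẑ
J2: z=[0.2250, -0.9744, 0.0000] o=[0.6333, 0.1462, 0.4000] → [-0.1924, -0.0444, -0.3622, 0.2250, -0.9744, 0.0000]
J3: z=[0.0000, -0.0000, 1.0000] o=[1.1692, 0.2699, 0.4000] → [-0.8930, -1.1424, -0.0000, 0.0000, -0.0000, 1.0000]
J4: z=[-0.9848, -0.1736, 0.0000] o=[1.0807, 0.7722, 0.6800] → [0.0143, -0.0813, -0.5678, -0.9848, -0.1736, 0.0000]
J5: z=[-0.9848, -0.1736, 0.0000] o=[0.7019, 1.0775, 0.8134] → [0.0375, -0.2126, -0.2014, -0.9848, -0.1736, 0.0000]
J6: z=[0.1270, -0.7202, -0.6820] o=[0.3229, 1.2115, 0.6013] → [-0.0304, 0.2024, -0.2194, 0.1270, -0.7202, -0.6820]
V = J·q̇ = [0.2917, 0.9186, -0.3200, -0.0793, 0.0861, -0.2294]

0.2917 0.9186 -0.3200 -0.0793 0.0861 -0.2294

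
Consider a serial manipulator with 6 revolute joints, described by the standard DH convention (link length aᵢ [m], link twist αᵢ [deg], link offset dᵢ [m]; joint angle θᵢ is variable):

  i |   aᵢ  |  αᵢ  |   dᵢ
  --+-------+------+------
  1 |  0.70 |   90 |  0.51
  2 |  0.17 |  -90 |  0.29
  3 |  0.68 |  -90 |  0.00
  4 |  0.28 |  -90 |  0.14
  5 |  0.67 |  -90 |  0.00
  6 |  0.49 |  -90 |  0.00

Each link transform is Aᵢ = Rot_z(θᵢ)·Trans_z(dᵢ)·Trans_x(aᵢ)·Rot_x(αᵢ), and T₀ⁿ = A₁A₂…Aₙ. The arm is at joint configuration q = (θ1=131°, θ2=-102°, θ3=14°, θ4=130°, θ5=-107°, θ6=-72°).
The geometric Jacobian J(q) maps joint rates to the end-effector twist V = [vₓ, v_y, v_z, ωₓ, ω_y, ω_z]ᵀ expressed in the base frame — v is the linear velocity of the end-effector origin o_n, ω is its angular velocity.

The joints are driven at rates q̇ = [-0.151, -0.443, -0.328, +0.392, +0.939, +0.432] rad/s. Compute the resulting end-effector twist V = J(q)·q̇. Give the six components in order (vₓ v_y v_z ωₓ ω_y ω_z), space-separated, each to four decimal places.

o_n = [-1.1131, 0.2440, 0.2245]
J₁: ẑ×o_n = [-0.2440, -1.1131, 0.0000], ω = ẑ
J2: z=[0.7547, 0.6561, 0.0000] o=[-0.4592, 0.5283, 0.5100] → [-0.1873, 0.2154, 0.2144, 0.7547, 0.6561, 0.0000]
J3: z=[-0.6417, 0.7382, -0.2079] o=[-0.2172, 0.6919, 0.3437] → [-0.1811, 0.1098, 0.9488, -0.6417, 0.7382, -0.2079]
J4: z=[-0.7653, -0.5986, 0.2366] o=[-0.2513, 0.4804, -0.3017] → [-0.2590, 0.1988, -0.3349, -0.7653, -0.5986, 0.2366]
J5: z=[-0.3740, 0.7127, 0.5934] o=[-0.2118, 0.2942, -0.0531] → [0.2277, -0.4310, 0.6612, -0.3740, 0.7127, 0.5934]
J6: z=[0.2772, -0.5247, 0.8049] o=[-0.8048, -0.0177, -0.0522] → [-0.3558, -0.3249, -0.0892, 0.2772, -0.5247, 0.8049]
V = J·q̇ = [0.1378, -0.4305, 0.0449, -0.6553, -0.3248, 0.9149]

0.1378 -0.4305 0.0449 -0.6553 -0.3248 0.9149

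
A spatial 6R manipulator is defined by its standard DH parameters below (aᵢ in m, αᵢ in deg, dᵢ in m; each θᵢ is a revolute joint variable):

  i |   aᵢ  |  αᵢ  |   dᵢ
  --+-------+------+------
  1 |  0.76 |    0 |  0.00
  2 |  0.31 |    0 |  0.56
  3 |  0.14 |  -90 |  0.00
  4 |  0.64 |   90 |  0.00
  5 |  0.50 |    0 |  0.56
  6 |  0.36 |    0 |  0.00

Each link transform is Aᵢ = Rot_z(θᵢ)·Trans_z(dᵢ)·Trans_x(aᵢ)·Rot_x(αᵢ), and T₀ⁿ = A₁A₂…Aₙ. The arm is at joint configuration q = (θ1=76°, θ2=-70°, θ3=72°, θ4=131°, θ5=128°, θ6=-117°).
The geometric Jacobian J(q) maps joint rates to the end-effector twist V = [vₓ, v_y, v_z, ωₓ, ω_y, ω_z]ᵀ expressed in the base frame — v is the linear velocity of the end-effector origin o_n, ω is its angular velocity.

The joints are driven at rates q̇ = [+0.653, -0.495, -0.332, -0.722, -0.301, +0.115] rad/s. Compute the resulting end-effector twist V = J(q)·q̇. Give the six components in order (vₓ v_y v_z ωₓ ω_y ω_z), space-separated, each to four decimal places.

o_n = [0.0630, 0.9764, -0.3248]
J₁: ẑ×o_n = [-0.9764, 0.0630, 0.0000], ω = ẑ
J2: z=[0.0000, 0.0000, 1.0000] o=[0.1839, 0.7374, 0.0000] → [-0.2390, -0.1208, 0.0000, 0.0000, 0.0000, 1.0000]
J3: z=[0.0000, 0.0000, 1.0000] o=[0.4922, 0.7698, 0.5600] → [-0.2066, -0.4291, 0.0000, 0.0000, 0.0000, 1.0000]
J4: z=[-0.9781, 0.2079, 0.0000] o=[0.5213, 0.9068, 0.5600] → [-0.1840, -0.8655, 0.0271, -0.9781, 0.2079, 0.0000]
J5: z=[0.1569, 0.7382, -0.6561] o=[0.4340, 0.4961, 0.0770] → [0.0186, 0.3064, 0.3492, 0.1569, 0.7382, -0.6561]
J6: z=[0.1569, 0.7382, -0.6561] o=[0.1784, 1.1889, -0.0581] → [-0.3363, 0.1176, 0.0518, 0.1569, 0.7382, -0.6561]
V = J·q̇ = [-0.3621, 0.7896, -0.1187, 0.6770, -0.2874, -0.0520]

-0.3621 0.7896 -0.1187 0.6770 -0.2874 -0.0520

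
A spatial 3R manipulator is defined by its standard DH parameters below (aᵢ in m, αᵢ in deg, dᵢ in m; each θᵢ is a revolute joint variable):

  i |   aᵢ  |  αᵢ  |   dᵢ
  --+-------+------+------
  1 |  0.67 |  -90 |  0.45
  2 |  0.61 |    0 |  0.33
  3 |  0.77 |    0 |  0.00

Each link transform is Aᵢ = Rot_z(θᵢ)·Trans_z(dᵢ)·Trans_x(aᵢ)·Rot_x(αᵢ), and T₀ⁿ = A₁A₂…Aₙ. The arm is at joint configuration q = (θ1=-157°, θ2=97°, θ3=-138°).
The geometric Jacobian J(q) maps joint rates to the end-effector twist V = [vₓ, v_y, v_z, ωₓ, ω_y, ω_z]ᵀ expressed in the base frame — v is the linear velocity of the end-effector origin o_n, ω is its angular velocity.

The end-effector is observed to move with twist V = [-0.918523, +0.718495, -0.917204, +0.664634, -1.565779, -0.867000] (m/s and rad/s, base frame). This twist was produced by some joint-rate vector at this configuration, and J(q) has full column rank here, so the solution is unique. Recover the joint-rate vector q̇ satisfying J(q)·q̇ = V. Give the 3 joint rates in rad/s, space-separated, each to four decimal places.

o_n = [-0.9543, -0.7636, 0.3497]
J₁: ẑ×o_n = [0.7636, -0.9543, 0.0000], ω = ẑ
J2: z=[0.3907, -0.9205, 0.0000] o=[-0.6167, -0.2618, 0.4500] → [0.0923, 0.0392, -0.5068, 0.3907, -0.9205, 0.0000]
J3: z=[0.3907, -0.9205, 0.0000] o=[-0.4194, -0.5365, -0.1555] → [-0.4650, -0.1974, -0.5811, 0.3907, -0.9205, 0.0000]
q̇ = J⁺·V = [-0.8670, 0.9590, 0.7420]

-0.8670 0.9590 0.7420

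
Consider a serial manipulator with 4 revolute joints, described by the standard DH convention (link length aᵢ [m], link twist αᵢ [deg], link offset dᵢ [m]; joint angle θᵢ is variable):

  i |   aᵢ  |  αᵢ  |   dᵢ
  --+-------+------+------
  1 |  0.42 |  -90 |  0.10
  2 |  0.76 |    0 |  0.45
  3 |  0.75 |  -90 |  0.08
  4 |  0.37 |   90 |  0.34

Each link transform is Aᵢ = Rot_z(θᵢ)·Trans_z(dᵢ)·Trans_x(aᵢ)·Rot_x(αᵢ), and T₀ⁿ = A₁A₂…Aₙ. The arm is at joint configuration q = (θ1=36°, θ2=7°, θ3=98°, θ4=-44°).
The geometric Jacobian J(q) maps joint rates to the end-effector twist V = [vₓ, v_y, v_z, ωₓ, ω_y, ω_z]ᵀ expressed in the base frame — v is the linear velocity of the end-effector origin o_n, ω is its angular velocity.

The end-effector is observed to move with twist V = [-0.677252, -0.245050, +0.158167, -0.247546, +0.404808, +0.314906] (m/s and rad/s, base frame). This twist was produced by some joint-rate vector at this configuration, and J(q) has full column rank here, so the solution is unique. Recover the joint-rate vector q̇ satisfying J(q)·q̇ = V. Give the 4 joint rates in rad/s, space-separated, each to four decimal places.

0.3250 0.1740 0.2990 -0.0390

o_n = [0.0090, 0.9793, -0.8862]
J₁: ẑ×o_n = [-0.9793, 0.0090, 0.0000], ω = ẑ
J2: z=[-0.5878, 0.8090, 0.0000] o=[0.3398, 0.2469, 0.1000] → [-0.7978, -0.5796, -0.1629, -0.5878, 0.8090, 0.0000]
J3: z=[-0.5878, 0.8090, 0.0000] o=[0.6856, 1.0543, 0.0074] → [-0.7229, -0.5252, 0.5914, -0.5878, 0.8090, 0.0000]
J4: z=[-0.7815, -0.5678, 0.2588] o=[0.4815, 1.0049, -0.7171] → [0.1026, -0.2544, -0.2483, -0.7815, -0.5678, 0.2588]
q̇ = J⁺·V = [0.3250, 0.1740, 0.2990, -0.0390]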